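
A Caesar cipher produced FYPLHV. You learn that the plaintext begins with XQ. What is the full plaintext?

From the crib: F(5)−X(23)=-18≡8, so the shift is 8.
Subtract 8 from each ciphertext letter:
F(5): 5−8=-3≡23 → X
Y(24): 24−8=16 → Q
P(15): 15−8=7 → H
L(11): 11−8=3 → D
H(7): 7−8=-1≡25 → Z
V(21): 21−8=13 → N

XQHDZN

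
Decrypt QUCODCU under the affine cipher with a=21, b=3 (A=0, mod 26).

NHVDAVH

The inverse of 21 mod 26 is 5, since 21·5=105≡1. Apply D(y)=5·(y−3) mod 26:
Q(16): 5·(16−3)=65≡13 → N
U(20): 5·(20−3)=85≡7 → H
C(2): 5·(2−3)=-5≡21 → V
O(14): 5·(14−3)=55≡3 → D
D(3): 5·(3−3)=0 → A
C(2): 5·(2−3)=-5≡21 → V
U(20): 5·(20−3)=85≡7 → H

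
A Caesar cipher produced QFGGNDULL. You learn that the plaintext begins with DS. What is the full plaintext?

DSTTAQHYY

From the crib: Q(16)−D(3)=13, so the shift is 13.
Subtract 13 from each ciphertext letter:
Q(16): 16−13=3 → D
F(5): 5−13=-8≡18 → S
G(6): 6−13=-7≡19 → T
G(6): 6−13=-7≡19 → T
N(13): 13−13=0 → A
D(3): 3−13=-10≡16 → Q
U(20): 20−13=7 → H
L(11): 11−13=-2≡24 → Y
L(11): 11−13=-2≡24 → Y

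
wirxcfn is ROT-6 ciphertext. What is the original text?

w(22): 22−6=16 → q
i(8): 8−6=2 → c
r(17): 17−6=11 → l
x(23): 23−6=17 → r
c(2): 2−6=-4≡22 → w
f(5): 5−6=-1≡25 → z
n(13): 13−6=7 → h

qclrwzh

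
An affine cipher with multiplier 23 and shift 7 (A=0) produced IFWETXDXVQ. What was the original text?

RSVBWMKMEX

The inverse of 23 mod 26 is 17, since 23·17=391≡1. Apply D(y)=17·(y−7) mod 26:
I(8): 17·(8−7)=17 → R
F(5): 17·(5−7)=-34≡18 → S
W(22): 17·(22−7)=255≡21 → V
E(4): 17·(4−7)=-51≡1 → B
T(19): 17·(19−7)=204≡22 → W
X(23): 17·(23−7)=272≡12 → M
D(3): 17·(3−7)=-68≡10 → K
X(23): 17·(23−7)=272≡12 → M
V(21): 17·(21−7)=238≡4 → E
Q(16): 17·(16−7)=153≡23 → X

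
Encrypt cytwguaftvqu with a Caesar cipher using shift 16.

c(2): 2+16=18 → s
y(24): 24+16=40≡14 → o
t(19): 19+16=35≡9 → j
w(22): 22+16=38≡12 → m
g(6): 6+16=22 → w
u(20): 20+16=36≡10 → k
a(0): 0+16=16 → q
f(5): 5+16=21 → v
t(19): 19+16=35≡9 → j
v(21): 21+16=37≡11 → l
q(16): 16+16=32≡6 → g
u(20): 20+16=36≡10 → k

sojmwkqvjlgk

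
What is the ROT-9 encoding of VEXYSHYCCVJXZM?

V(21): 21+9=30≡4 → E
E(4): 4+9=13 → N
X(23): 23+9=32≡6 → G
Y(24): 24+9=33≡7 → H
S(18): 18+9=27≡1 → B
H(7): 7+9=16 → Q
Y(24): 24+9=33≡7 → H
C(2): 2+9=11 → L
C(2): 2+9=11 → L
V(21): 21+9=30≡4 → E
J(9): 9+9=18 → S
X(23): 23+9=32≡6 → G
Z(25): 25+9=34≡8 → I
M(12): 12+9=21 → V

ENGHBQHLLESGIV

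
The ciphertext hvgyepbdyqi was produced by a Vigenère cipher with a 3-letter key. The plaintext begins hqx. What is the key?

Subtract each crib letter from the matching ciphertext letter (mod 26):
h(7)−h(7)=0 → a
v(21)−q(16)=5 → f
g(6)−x(23)=-17≡9 → j

afj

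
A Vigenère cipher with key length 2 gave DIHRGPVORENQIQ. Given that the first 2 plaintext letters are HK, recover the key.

WY

Subtract each crib letter from the matching ciphertext letter (mod 26):
D(3)−H(7)=-4≡22 → W
I(8)−K(10)=-2≡24 → Y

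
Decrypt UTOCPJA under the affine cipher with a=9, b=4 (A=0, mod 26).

WTEUHPO

The inverse of 9 mod 26 is 3, since 9·3=27≡1. Apply D(y)=3·(y−4) mod 26:
U(20): 3·(20−4)=48≡22 → W
T(19): 3·(19−4)=45≡19 → T
O(14): 3·(14−4)=30≡4 → E
C(2): 3·(2−4)=-6≡20 → U
P(15): 3·(15−4)=33≡7 → H
J(9): 3·(9−4)=15 → P
A(0): 3·(0−4)=-12≡14 → O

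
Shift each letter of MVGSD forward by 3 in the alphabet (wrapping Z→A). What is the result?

M(12): 12+3=15 → P
V(21): 21+3=24 → Y
G(6): 6+3=9 → J
S(18): 18+3=21 → V
D(3): 3+3=6 → G

PYJVG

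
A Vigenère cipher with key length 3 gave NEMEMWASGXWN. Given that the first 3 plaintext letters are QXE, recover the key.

Subtract each crib letter from the matching ciphertext letter (mod 26):
N(13)−Q(16)=-3≡23 → X
E(4)−X(23)=-19≡7 → H
M(12)−E(4)=8 → I

XHI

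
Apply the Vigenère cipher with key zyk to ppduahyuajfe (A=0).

onntyrxskido

Repeat the key across the message: zykzykzykzyk
p(15)+z(25): 40≡14 → o
p(15)+y(24): 39≡13 → n
d(3)+k(10): 13 → n
u(20)+z(25): 45≡19 → t
a(0)+y(24): 24 → y
h(7)+k(10): 17 → r
y(24)+z(25): 49≡23 → x
u(20)+y(24): 44≡18 → s
a(0)+k(10): 10 → k
j(9)+z(25): 34≡8 → i
f(5)+y(24): 29≡3 → d
e(4)+k(10): 14 → o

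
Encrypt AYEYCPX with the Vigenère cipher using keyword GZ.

Repeat the key across the message: GZGZGZG
A(0)+G(6): 6 → G
Y(24)+Z(25): 49≡23 → X
E(4)+G(6): 10 → K
Y(24)+Z(25): 49≡23 → X
C(2)+G(6): 8 → I
P(15)+Z(25): 40≡14 → O
X(23)+G(6): 29≡3 → D

GXKXIOD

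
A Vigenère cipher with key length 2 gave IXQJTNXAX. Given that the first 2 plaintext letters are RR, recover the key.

Subtract each crib letter from the matching ciphertext letter (mod 26):
I(8)−R(17)=-9≡17 → R
X(23)−R(17)=6 → G

RG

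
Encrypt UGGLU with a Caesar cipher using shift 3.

U(20): 20+3=23 → X
G(6): 6+3=9 → J
G(6): 6+3=9 → J
L(11): 11+3=14 → O
U(20): 20+3=23 → X

XJJOX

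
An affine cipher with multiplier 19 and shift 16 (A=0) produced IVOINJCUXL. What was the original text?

QDEQTBCSZX

The inverse of 19 mod 26 is 11, since 19·11=209≡1. Apply D(y)=11·(y−16) mod 26:
I(8): 11·(8−16)=-88≡16 → Q
V(21): 11·(21−16)=55≡3 → D
O(14): 11·(14−16)=-22≡4 → E
I(8): 11·(8−16)=-88≡16 → Q
N(13): 11·(13−16)=-33≡19 → T
J(9): 11·(9−16)=-77≡1 → B
C(2): 11·(2−16)=-154≡2 → C
U(20): 11·(20−16)=44≡18 → S
X(23): 11·(23−16)=77≡25 → Z
L(11): 11·(11−16)=-55≡23 → X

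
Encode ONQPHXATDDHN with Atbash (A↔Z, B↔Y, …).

O(14) → L(11)
N(13) → M(12)
Q(16) → J(9)
P(15) → K(10)
H(7) → S(18)
X(23) → C(2)
A(0) → Z(25)
T(19) → G(6)
D(3) → W(22)
D(3) → W(22)
H(7) → S(18)
N(13) → M(12)

LMJKSCZGWWSM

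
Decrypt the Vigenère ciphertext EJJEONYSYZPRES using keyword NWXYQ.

RNMGYACVAJCVHU

Repeat the key across the ciphertext: NWXYQNWXYQNWXY
E(4)−N(13): -9≡17 → R
J(9)−W(22): -13≡13 → N
J(9)−X(23): -14≡12 → M
E(4)−Y(24): -20≡6 → G
O(14)−Q(16): -2≡24 → Y
N(13)−N(13): 0 → A
Y(24)−W(22): 2 → C
S(18)−X(23): -5≡21 → V
Y(24)−Y(24): 0 → A
Z(25)−Q(16): 9 → J
P(15)−N(13): 2 → C
R(17)−W(22): -5≡21 → V
E(4)−X(23): -19≡7 → H
S(18)−Y(24): -6≡20 → U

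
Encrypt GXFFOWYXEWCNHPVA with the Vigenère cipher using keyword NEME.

TBRJBAKBRAORUTHE

Repeat the key across the message: NEMENEMENEMENEME
G(6)+N(13): 19 → T
X(23)+E(4): 27≡1 → B
F(5)+M(12): 17 → R
F(5)+E(4): 9 → J
O(14)+N(13): 27≡1 → B
W(22)+E(4): 26≡0 → A
Y(24)+M(12): 36≡10 → K
X(23)+E(4): 27≡1 → B
E(4)+N(13): 17 → R
W(22)+E(4): 26≡0 → A
C(2)+M(12): 14 → O
N(13)+E(4): 17 → R
H(7)+N(13): 20 → U
P(15)+E(4): 19 → T
V(21)+M(12): 33≡7 → H
A(0)+E(4): 4 → E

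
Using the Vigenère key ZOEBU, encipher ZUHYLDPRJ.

Repeat the key across the message: ZOEBUZOEB
Z(25)+Z(25): 50≡24 → Y
U(20)+O(14): 34≡8 → I
H(7)+E(4): 11 → L
Y(24)+B(1): 25 → Z
L(11)+U(20): 31≡5 → F
D(3)+Z(25): 28≡2 → C
P(15)+O(14): 29≡3 → D
R(17)+E(4): 21 → V
J(9)+B(1): 10 → K

YILZFCDVK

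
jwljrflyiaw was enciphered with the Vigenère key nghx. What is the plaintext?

Repeat the key across the ciphertext: nghxnghxngh
j(9)−n(13): -4≡22 → w
w(22)−g(6): 16 → q
l(11)−h(7): 4 → e
j(9)−x(23): -14≡12 → m
r(17)−n(13): 4 → e
f(5)−g(6): -1≡25 → z
l(11)−h(7): 4 → e
y(24)−x(23): 1 → b
i(8)−n(13): -5≡21 → v
a(0)−g(6): -6≡20 → u
w(22)−h(7): 15 → p

wqemezebvup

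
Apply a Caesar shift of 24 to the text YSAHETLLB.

WQYFCRJJZ

Y(24): 24+24=48≡22 → W
S(18): 18+24=42≡16 → Q
A(0): 0+24=24 → Y
H(7): 7+24=31≡5 → F
E(4): 4+24=28≡2 → C
T(19): 19+24=43≡17 → R
L(11): 11+24=35≡9 → J
L(11): 11+24=35≡9 → J
B(1): 1+24=25 → Z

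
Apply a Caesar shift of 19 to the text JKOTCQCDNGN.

CDHMVJVWGZG

J(9): 9+19=28≡2 → C
K(10): 10+19=29≡3 → D
O(14): 14+19=33≡7 → H
T(19): 19+19=38≡12 → M
C(2): 2+19=21 → V
Q(16): 16+19=35≡9 → J
C(2): 2+19=21 → V
D(3): 3+19=22 → W
N(13): 13+19=32≡6 → G
G(6): 6+19=25 → Z
N(13): 13+19=32≡6 → G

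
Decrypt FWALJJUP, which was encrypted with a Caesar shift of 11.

F(5): 5−11=-6≡20 → U
W(22): 22−11=11 → L
A(0): 0−11=-11≡15 → P
L(11): 11−11=0 → A
J(9): 9−11=-2≡24 → Y
J(9): 9−11=-2≡24 → Y
U(20): 20−11=9 → J
P(15): 15−11=4 → E

ULPAYYJE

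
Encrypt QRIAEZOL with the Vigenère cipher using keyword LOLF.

BFTFPNZQ

Repeat the key across the message: LOLFLOLF
Q(16)+L(11): 27≡1 → B
R(17)+O(14): 31≡5 → F
I(8)+L(11): 19 → T
A(0)+F(5): 5 → F
E(4)+L(11): 15 → P
Z(25)+O(14): 39≡13 → N
O(14)+L(11): 25 → Z
L(11)+F(5): 16 → Q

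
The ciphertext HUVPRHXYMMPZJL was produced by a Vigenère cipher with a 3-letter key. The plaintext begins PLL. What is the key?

SJK

Subtract each crib letter from the matching ciphertext letter (mod 26):
H(7)−P(15)=-8≡18 → S
U(20)−L(11)=9 → J
V(21)−L(11)=10 → K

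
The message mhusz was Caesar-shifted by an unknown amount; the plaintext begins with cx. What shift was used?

From the crib: m(12)−c(2)=10, so the shift is 10.

10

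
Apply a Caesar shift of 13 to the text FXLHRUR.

SKYUEHE

F(5): 5+13=18 → S
X(23): 23+13=36≡10 → K
L(11): 11+13=24 → Y
H(7): 7+13=20 → U
R(17): 17+13=30≡4 → E
U(20): 20+13=33≡7 → H
R(17): 17+13=30≡4 → E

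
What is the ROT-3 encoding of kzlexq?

k(10): 10+3=13 → n
z(25): 25+3=28≡2 → c
l(11): 11+3=14 → o
e(4): 4+3=7 → h
x(23): 23+3=26≡0 → a
q(16): 16+3=19 → t

ncohat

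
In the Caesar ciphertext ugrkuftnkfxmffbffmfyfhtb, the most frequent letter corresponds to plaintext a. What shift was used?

The most frequent ciphertext letter is f (appears 8 times).
f is position 5; a is position 0.
Shift = 5.

5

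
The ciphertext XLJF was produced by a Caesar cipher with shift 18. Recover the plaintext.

X(23): 23−18=5 → F
L(11): 11−18=-7≡19 → T
J(9): 9−18=-9≡17 → R
F(5): 5−18=-13≡13 → N

FTRN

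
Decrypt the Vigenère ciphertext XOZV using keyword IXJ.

PRQN

Repeat the key across the ciphertext: IXJI
X(23)−I(8): 15 → P
O(14)−X(23): -9≡17 → R
Z(25)−J(9): 16 → Q
V(21)−I(8): 13 → N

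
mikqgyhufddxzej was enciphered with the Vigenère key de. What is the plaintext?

Repeat the key across the ciphertext: dededededededed
m(12)−d(3): 9 → j
i(8)−e(4): 4 → e
k(10)−d(3): 7 → h
q(16)−e(4): 12 → m
g(6)−d(3): 3 → d
y(24)−e(4): 20 → u
h(7)−d(3): 4 → e
u(20)−e(4): 16 → q
f(5)−d(3): 2 → c
d(3)−e(4): -1≡25 → z
d(3)−d(3): 0 → a
x(23)−e(4): 19 → t
z(25)−d(3): 22 → w
e(4)−e(4): 0 → a
j(9)−d(3): 6 → g

jehmdueqczatwag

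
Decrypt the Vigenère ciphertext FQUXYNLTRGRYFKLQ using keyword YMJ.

Repeat the key across the ciphertext: YMJYMJYMJYMJYMJY
F(5)−Y(24): -19≡7 → H
Q(16)−M(12): 4 → E
U(20)−J(9): 11 → L
X(23)−Y(24): -1≡25 → Z
Y(24)−M(12): 12 → M
N(13)−J(9): 4 → E
L(11)−Y(24): -13≡13 → N
T(19)−M(12): 7 → H
R(17)−J(9): 8 → I
G(6)−Y(24): -18≡8 → I
R(17)−M(12): 5 → F
Y(24)−J(9): 15 → P
F(5)−Y(24): -19≡7 → H
K(10)−M(12): -2≡24 → Y
L(11)−J(9): 2 → C
Q(16)−Y(24): -8≡18 → S

HELZMENHIIFPHYCS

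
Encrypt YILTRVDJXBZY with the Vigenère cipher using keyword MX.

Repeat the key across the message: MXMXMXMXMXMX
Y(24)+M(12): 36≡10 → K
I(8)+X(23): 31≡5 → F
L(11)+M(12): 23 → X
T(19)+X(23): 42≡16 → Q
R(17)+M(12): 29≡3 → D
V(21)+X(23): 44≡18 → S
D(3)+M(12): 15 → P
J(9)+X(23): 32≡6 → G
X(23)+M(12): 35≡9 → J
B(1)+X(23): 24 → Y
Z(25)+M(12): 37≡11 → L
Y(24)+X(23): 47≡21 → V

KFXQDSPGJYLV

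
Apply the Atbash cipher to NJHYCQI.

MQSBXJR

N(13) → M(12)
J(9) → Q(16)
H(7) → S(18)
Y(24) → B(1)
C(2) → X(23)
Q(16) → J(9)
I(8) → R(17)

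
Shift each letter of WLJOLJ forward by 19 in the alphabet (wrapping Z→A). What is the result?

PECHEC

W(22): 22+19=41≡15 → P
L(11): 11+19=30≡4 → E
J(9): 9+19=28≡2 → C
O(14): 14+19=33≡7 → H
L(11): 11+19=30≡4 → E
J(9): 9+19=28≡2 → C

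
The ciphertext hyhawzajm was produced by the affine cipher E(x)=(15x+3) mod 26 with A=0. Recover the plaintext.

The inverse of 15 mod 26 is 7, since 15·7=105≡1. Apply D(y)=7·(y−3) mod 26:
h(7): 7·(7−3)=28≡2 → c
y(24): 7·(24−3)=147≡17 → r
h(7): 7·(7−3)=28≡2 → c
a(0): 7·(0−3)=-21≡5 → f
w(22): 7·(22−3)=133≡3 → d
z(25): 7·(25−3)=154≡24 → y
a(0): 7·(0−3)=-21≡5 → f
j(9): 7·(9−3)=42≡16 → q
m(12): 7·(12−3)=63≡11 → l

crcfdyfql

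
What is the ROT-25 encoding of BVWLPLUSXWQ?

AUVKOKTRWVP

B(1): 1+25=26≡0 → A
V(21): 21+25=46≡20 → U
W(22): 22+25=47≡21 → V
L(11): 11+25=36≡10 → K
P(15): 15+25=40≡14 → O
L(11): 11+25=36≡10 → K
U(20): 20+25=45≡19 → T
S(18): 18+25=43≡17 → R
X(23): 23+25=48≡22 → W
W(22): 22+25=47≡21 → V
Q(16): 16+25=41≡15 → P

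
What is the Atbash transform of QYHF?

Q(16) → J(9)
Y(24) → B(1)
H(7) → S(18)
F(5) → U(20)

JBSU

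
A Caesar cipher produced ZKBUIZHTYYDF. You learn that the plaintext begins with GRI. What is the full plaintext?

GRIBPGOAFFKM

From the crib: Z(25)−G(6)=19, so the shift is 19.
Subtract 19 from each ciphertext letter:
Z(25): 25−19=6 → G
K(10): 10−19=-9≡17 → R
B(1): 1−19=-18≡8 → I
U(20): 20−19=1 → B
I(8): 8−19=-11≡15 → P
Z(25): 25−19=6 → G
H(7): 7−19=-12≡14 → O
T(19): 19−19=0 → A
Y(24): 24−19=5 → F
Y(24): 24−19=5 → F
D(3): 3−19=-16≡10 → K
F(5): 5−19=-14≡12 → M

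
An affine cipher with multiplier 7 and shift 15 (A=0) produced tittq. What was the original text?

The inverse of 7 mod 26 is 15, since 7·15=105≡1. Apply D(y)=15·(y−15) mod 26:
t(19): 15·(19−15)=60≡8 → i
i(8): 15·(8−15)=-105≡25 → z
t(19): 15·(19−15)=60≡8 → i
t(19): 15·(19−15)=60≡8 → i
q(16): 15·(16−15)=15 → p

iziip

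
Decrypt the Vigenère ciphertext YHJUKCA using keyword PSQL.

JPTJVKK

Repeat the key across the ciphertext: PSQLPSQ
Y(24)−P(15): 9 → J
H(7)−S(18): -11≡15 → P
J(9)−Q(16): -7≡19 → T
U(20)−L(11): 9 → J
K(10)−P(15): -5≡21 → V
C(2)−S(18): -16≡10 → K
A(0)−Q(16): -16≡10 → K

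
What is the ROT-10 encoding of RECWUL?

BOMGEV

R(17): 17+10=27≡1 → B
E(4): 4+10=14 → O
C(2): 2+10=12 → M
W(22): 22+10=32≡6 → G
U(20): 20+10=30≡4 → E
L(11): 11+10=21 → V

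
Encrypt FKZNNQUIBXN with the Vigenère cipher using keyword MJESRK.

Repeat the key across the message: MJESRKMJESR
F(5)+M(12): 17 → R
K(10)+J(9): 19 → T
Z(25)+E(4): 29≡3 → D
N(13)+S(18): 31≡5 → F
N(13)+R(17): 30≡4 → E
Q(16)+K(10): 26≡0 → A
U(20)+M(12): 32≡6 → G
I(8)+J(9): 17 → R
B(1)+E(4): 5 → F
X(23)+S(18): 41≡15 → P
N(13)+R(17): 30≡4 → E

RTDFEAGRFPE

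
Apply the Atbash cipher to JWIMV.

QDRNE

J(9) → Q(16)
W(22) → D(3)
I(8) → R(17)
M(12) → N(13)
V(21) → E(4)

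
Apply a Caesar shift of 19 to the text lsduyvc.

elwnrov

l(11): 11+19=30≡4 → e
s(18): 18+19=37≡11 → l
d(3): 3+19=22 → w
u(20): 20+19=39≡13 → n
y(24): 24+19=43≡17 → r
v(21): 21+19=40≡14 → o
c(2): 2+19=21 → v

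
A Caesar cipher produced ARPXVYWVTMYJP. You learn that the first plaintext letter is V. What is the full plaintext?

VMKSQTRQOHTEK

From the crib: A(0)−V(21)=-21≡5, so the shift is 5.
Subtract 5 from each ciphertext letter:
A(0): 0−5=-5≡21 → V
R(17): 17−5=12 → M
P(15): 15−5=10 → K
X(23): 23−5=18 → S
V(21): 21−5=16 → Q
Y(24): 24−5=19 → T
W(22): 22−5=17 → R
V(21): 21−5=16 → Q
T(19): 19−5=14 → O
M(12): 12−5=7 → H
Y(24): 24−5=19 → T
J(9): 9−5=4 → E
P(15): 15−5=10 → K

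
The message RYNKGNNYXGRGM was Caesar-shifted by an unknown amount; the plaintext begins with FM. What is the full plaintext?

FMBYUBBMLUFUA

From the crib: R(17)−F(5)=12, so the shift is 12.
Subtract 12 from each ciphertext letter:
R(17): 17−12=5 → F
Y(24): 24−12=12 → M
N(13): 13−12=1 → B
K(10): 10−12=-2≡24 → Y
G(6): 6−12=-6≡20 → U
N(13): 13−12=1 → B
N(13): 13−12=1 → B
Y(24): 24−12=12 → M
X(23): 23−12=11 → L
G(6): 6−12=-6≡20 → U
R(17): 17−12=5 → F
G(6): 6−12=-6≡20 → U
M(12): 12−12=0 → A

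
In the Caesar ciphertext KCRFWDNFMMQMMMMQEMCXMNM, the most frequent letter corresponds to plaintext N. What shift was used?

The most frequent ciphertext letter is M (appears 9 times).
M is position 12; N is position 13.
Shift = -1≡25.

25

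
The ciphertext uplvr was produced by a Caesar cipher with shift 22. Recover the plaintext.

ytpzv

u(20): 20−22=-2≡24 → y
p(15): 15−22=-7≡19 → t
l(11): 11−22=-11≡15 → p
v(21): 21−22=-1≡25 → z
r(17): 17−22=-5≡21 → v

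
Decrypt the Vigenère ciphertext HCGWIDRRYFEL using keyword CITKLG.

FUNMXXPJFVTF

Repeat the key across the ciphertext: CITKLGCITKLG
H(7)−C(2): 5 → F
C(2)−I(8): -6≡20 → U
G(6)−T(19): -13≡13 → N
W(22)−K(10): 12 → M
I(8)−L(11): -3≡23 → X
D(3)−G(6): -3≡23 → X
R(17)−C(2): 15 → P
R(17)−I(8): 9 → J
Y(24)−T(19): 5 → F
F(5)−K(10): -5≡21 → V
E(4)−L(11): -7≡19 → T
L(11)−G(6): 5 → F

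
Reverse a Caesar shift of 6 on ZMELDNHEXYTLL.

TGYFXHBYRSNFF

Z(25): 25−6=19 → T
M(12): 12−6=6 → G
E(4): 4−6=-2≡24 → Y
L(11): 11−6=5 → F
D(3): 3−6=-3≡23 → X
N(13): 13−6=7 → H
H(7): 7−6=1 → B
E(4): 4−6=-2≡24 → Y
X(23): 23−6=17 → R
Y(24): 24−6=18 → S
T(19): 19−6=13 → N
L(11): 11−6=5 → F
L(11): 11−6=5 → F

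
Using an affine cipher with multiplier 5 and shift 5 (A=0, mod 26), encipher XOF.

QXE

X(23): 5·23+5=120≡16 → Q
O(14): 5·14+5=75≡23 → X
F(5): 5·5+5=30≡4 → E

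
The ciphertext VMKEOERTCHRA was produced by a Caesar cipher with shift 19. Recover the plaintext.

CTRLVLYAJOYH

V(21): 21−19=2 → C
M(12): 12−19=-7≡19 → T
K(10): 10−19=-9≡17 → R
E(4): 4−19=-15≡11 → L
O(14): 14−19=-5≡21 → V
E(4): 4−19=-15≡11 → L
R(17): 17−19=-2≡24 → Y
T(19): 19−19=0 → A
C(2): 2−19=-17≡9 → J
H(7): 7−19=-12≡14 → O
R(17): 17−19=-2≡24 → Y
A(0): 0−19=-19≡7 → H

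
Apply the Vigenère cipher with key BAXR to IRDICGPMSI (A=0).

JRAZDGMDTI

Repeat the key across the message: BAXRBAXRBA
I(8)+B(1): 9 → J
R(17)+A(0): 17 → R
D(3)+X(23): 26≡0 → A
I(8)+R(17): 25 → Z
C(2)+B(1): 3 → D
G(6)+A(0): 6 → G
P(15)+X(23): 38≡12 → M
M(12)+R(17): 29≡3 → D
S(18)+B(1): 19 → T
I(8)+A(0): 8 → I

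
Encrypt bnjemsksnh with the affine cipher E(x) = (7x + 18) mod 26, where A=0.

b(1): 7·1+18=25 → z
n(13): 7·13+18=109≡5 → f
j(9): 7·9+18=81≡3 → d
e(4): 7·4+18=46≡20 → u
m(12): 7·12+18=102≡24 → y
s(18): 7·18+18=144≡14 → o
k(10): 7·10+18=88≡10 → k
s(18): 7·18+18=144≡14 → o
n(13): 7·13+18=109≡5 → f
h(7): 7·7+18=67≡15 → p

zfduyokofp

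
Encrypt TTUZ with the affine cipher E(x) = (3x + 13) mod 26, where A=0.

SSVK

T(19): 3·19+13=70≡18 → S
T(19): 3·19+13=70≡18 → S
U(20): 3·20+13=73≡21 → V
Z(25): 3·25+13=88≡10 → K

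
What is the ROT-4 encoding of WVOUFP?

AZSYJT

W(22): 22+4=26≡0 → A
V(21): 21+4=25 → Z
O(14): 14+4=18 → S
U(20): 20+4=24 → Y
F(5): 5+4=9 → J
P(15): 15+4=19 → T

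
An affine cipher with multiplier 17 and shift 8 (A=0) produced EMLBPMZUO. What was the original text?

MORVFOBQI

The inverse of 17 mod 26 is 23, since 17·23=391≡1. Apply D(y)=23·(y−8) mod 26:
E(4): 23·(4−8)=-92≡12 → M
M(12): 23·(12−8)=92≡14 → O
L(11): 23·(11−8)=69≡17 → R
B(1): 23·(1−8)=-161≡21 → V
P(15): 23·(15−8)=161≡5 → F
M(12): 23·(12−8)=92≡14 → O
Z(25): 23·(25−8)=391≡1 → B
U(20): 23·(20−8)=276≡16 → Q
O(14): 23·(14−8)=138≡8 → I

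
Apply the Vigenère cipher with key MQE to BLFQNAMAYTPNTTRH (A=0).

NBJCDEYQCFFRFJVT

Repeat the key across the message: MQEMQEMQEMQEMQEM
B(1)+M(12): 13 → N
L(11)+Q(16): 27≡1 → B
F(5)+E(4): 9 → J
Q(16)+M(12): 28≡2 → C
N(13)+Q(16): 29≡3 → D
A(0)+E(4): 4 → E
M(12)+M(12): 24 → Y
A(0)+Q(16): 16 → Q
Y(24)+E(4): 28≡2 → C
T(19)+M(12): 31≡5 → F
P(15)+Q(16): 31≡5 → F
N(13)+E(4): 17 → R
T(19)+M(12): 31≡5 → F
T(19)+Q(16): 35≡9 → J
R(17)+E(4): 21 → V
H(7)+M(12): 19 → T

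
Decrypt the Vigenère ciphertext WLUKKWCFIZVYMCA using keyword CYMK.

UNIAIYQVGBJOKEO

Repeat the key across the ciphertext: CYMKCYMKCYMKCYM
W(22)−C(2): 20 → U
L(11)−Y(24): -13≡13 → N
U(20)−M(12): 8 → I
K(10)−K(10): 0 → A
K(10)−C(2): 8 → I
W(22)−Y(24): -2≡24 → Y
C(2)−M(12): -10≡16 → Q
F(5)−K(10): -5≡21 → V
I(8)−C(2): 6 → G
Z(25)−Y(24): 1 → B
V(21)−M(12): 9 → J
Y(24)−K(10): 14 → O
M(12)−C(2): 10 → K
C(2)−Y(24): -22≡4 → E
A(0)−M(12): -12≡14 → O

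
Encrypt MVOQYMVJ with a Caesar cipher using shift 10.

WFYAIWFT

M(12): 12+10=22 → W
V(21): 21+10=31≡5 → F
O(14): 14+10=24 → Y
Q(16): 16+10=26≡0 → A
Y(24): 24+10=34≡8 → I
M(12): 12+10=22 → W
V(21): 21+10=31≡5 → F
J(9): 9+10=19 → T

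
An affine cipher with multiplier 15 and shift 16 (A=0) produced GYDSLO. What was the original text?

IENORM

The inverse of 15 mod 26 is 7, since 15·7=105≡1. Apply D(y)=7·(y−16) mod 26:
G(6): 7·(6−16)=-70≡8 → I
Y(24): 7·(24−16)=56≡4 → E
D(3): 7·(3−16)=-91≡13 → N
S(18): 7·(18−16)=14 → O
L(11): 7·(11−16)=-35≡17 → R
O(14): 7·(14−16)=-14≡12 → M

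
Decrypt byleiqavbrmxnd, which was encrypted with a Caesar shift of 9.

spcvzhrmsidoeu

b(1): 1−9=-8≡18 → s
y(24): 24−9=15 → p
l(11): 11−9=2 → c
e(4): 4−9=-5≡21 → v
i(8): 8−9=-1≡25 → z
q(16): 16−9=7 → h
a(0): 0−9=-9≡17 → r
v(21): 21−9=12 → m
b(1): 1−9=-8≡18 → s
r(17): 17−9=8 → i
m(12): 12−9=3 → d
x(23): 23−9=14 → o
n(13): 13−9=4 → e
d(3): 3−9=-6≡20 → u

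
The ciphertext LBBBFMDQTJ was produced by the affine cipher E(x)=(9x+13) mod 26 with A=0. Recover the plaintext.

The inverse of 9 mod 26 is 3, since 9·3=27≡1. Apply D(y)=3·(y−13) mod 26:
L(11): 3·(11−13)=-6≡20 → U
B(1): 3·(1−13)=-36≡16 → Q
B(1): 3·(1−13)=-36≡16 → Q
B(1): 3·(1−13)=-36≡16 → Q
F(5): 3·(5−13)=-24≡2 → C
M(12): 3·(12−13)=-3≡23 → X
D(3): 3·(3−13)=-30≡22 → W
Q(16): 3·(16−13)=9 → J
T(19): 3·(19−13)=18 → S
J(9): 3·(9−13)=-12≡14 → O

UQQQCXWJSO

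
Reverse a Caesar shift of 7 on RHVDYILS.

KAOWRBEL

R(17): 17−7=10 → K
H(7): 7−7=0 → A
V(21): 21−7=14 → O
D(3): 3−7=-4≡22 → W
Y(24): 24−7=17 → R
I(8): 8−7=1 → B
L(11): 11−7=4 → E
S(18): 18−7=11 → L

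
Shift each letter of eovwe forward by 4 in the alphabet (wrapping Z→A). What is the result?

e(4): 4+4=8 → i
o(14): 14+4=18 → s
v(21): 21+4=25 → z
w(22): 22+4=26≡0 → a
e(4): 4+4=8 → i

iszai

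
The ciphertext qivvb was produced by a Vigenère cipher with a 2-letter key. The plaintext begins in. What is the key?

Subtract each crib letter from the matching ciphertext letter (mod 26):
q(16)−i(8)=8 → i
i(8)−n(13)=-5≡21 → v

iv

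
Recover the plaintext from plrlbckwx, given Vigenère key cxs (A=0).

Repeat the key across the ciphertext: cxscxscxs
p(15)−c(2): 13 → n
l(11)−x(23): -12≡14 → o
r(17)−s(18): -1≡25 → z
l(11)−c(2): 9 → j
b(1)−x(23): -22≡4 → e
c(2)−s(18): -16≡10 → k
k(10)−c(2): 8 → i
w(22)−x(23): -1≡25 → z
x(23)−s(18): 5 → f

nozjekizf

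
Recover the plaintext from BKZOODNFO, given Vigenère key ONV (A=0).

Repeat the key across the ciphertext: ONVONVONV
B(1)−O(14): -13≡13 → N
K(10)−N(13): -3≡23 → X
Z(25)−V(21): 4 → E
O(14)−O(14): 0 → A
O(14)−N(13): 1 → B
D(3)−V(21): -18≡8 → I
N(13)−O(14): -1≡25 → Z
F(5)−N(13): -8≡18 → S
O(14)−V(21): -7≡19 → T

NXEABIZST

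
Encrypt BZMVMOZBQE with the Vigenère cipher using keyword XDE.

YCQSPSWEUB

Repeat the key across the message: XDEXDEXDEX
B(1)+X(23): 24 → Y
Z(25)+D(3): 28≡2 → C
M(12)+E(4): 16 → Q
V(21)+X(23): 44≡18 → S
M(12)+D(3): 15 → P
O(14)+E(4): 18 → S
Z(25)+X(23): 48≡22 → W
B(1)+D(3): 4 → E
Q(16)+E(4): 20 → U
E(4)+X(23): 27≡1 → B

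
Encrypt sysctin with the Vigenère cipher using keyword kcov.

Repeat the key across the message: kcovkco
s(18)+k(10): 28≡2 → c
y(24)+c(2): 26≡0 → a
s(18)+o(14): 32≡6 → g
c(2)+v(21): 23 → x
t(19)+k(10): 29≡3 → d
i(8)+c(2): 10 → k
n(13)+o(14): 27≡1 → b

cagxdkb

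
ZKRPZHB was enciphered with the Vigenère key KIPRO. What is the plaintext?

PCCYLXT

Repeat the key across the ciphertext: KIPROKI
Z(25)−K(10): 15 → P
K(10)−I(8): 2 → C
R(17)−P(15): 2 → C
P(15)−R(17): -2≡24 → Y
Z(25)−O(14): 11 → L
H(7)−K(10): -3≡23 → X
B(1)−I(8): -7≡19 → T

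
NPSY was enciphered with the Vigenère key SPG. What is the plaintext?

VAMG

Repeat the key across the ciphertext: SPGS
N(13)−S(18): -5≡21 → V
P(15)−P(15): 0 → A
S(18)−G(6): 12 → M
Y(24)−S(18): 6 → G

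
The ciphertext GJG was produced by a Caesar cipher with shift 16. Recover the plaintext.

G(6): 6−16=-10≡16 → Q
J(9): 9−16=-7≡19 → T
G(6): 6−16=-10≡16 → Q

QTQ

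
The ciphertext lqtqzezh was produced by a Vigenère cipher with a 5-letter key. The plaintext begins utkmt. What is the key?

Subtract each crib letter from the matching ciphertext letter (mod 26):
l(11)−u(20)=-9≡17 → r
q(16)−t(19)=-3≡23 → x
t(19)−k(10)=9 → j
q(16)−m(12)=4 → e
z(25)−t(19)=6 → g

rxjeg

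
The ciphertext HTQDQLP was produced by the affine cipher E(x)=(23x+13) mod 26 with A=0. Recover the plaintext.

CYZMZSI

The inverse of 23 mod 26 is 17, since 23·17=391≡1. Apply D(y)=17·(y−13) mod 26:
H(7): 17·(7−13)=-102≡2 → C
T(19): 17·(19−13)=102≡24 → Y
Q(16): 17·(16−13)=51≡25 → Z
D(3): 17·(3−13)=-170≡12 → M
Q(16): 17·(16−13)=51≡25 → Z
L(11): 17·(11−13)=-34≡18 → S
P(15): 17·(15−13)=34≡8 → I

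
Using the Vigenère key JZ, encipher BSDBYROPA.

KRMAHQXOJ

Repeat the key across the message: JZJZJZJZJ
B(1)+J(9): 10 → K
S(18)+Z(25): 43≡17 → R
D(3)+J(9): 12 → M
B(1)+Z(25): 26≡0 → A
Y(24)+J(9): 33≡7 → H
R(17)+Z(25): 42≡16 → Q
O(14)+J(9): 23 → X
P(15)+Z(25): 40≡14 → O
A(0)+J(9): 9 → J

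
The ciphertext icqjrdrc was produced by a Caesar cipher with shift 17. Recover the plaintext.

rlzsamal

i(8): 8−17=-9≡17 → r
c(2): 2−17=-15≡11 → l
q(16): 16−17=-1≡25 → z
j(9): 9−17=-8≡18 → s
r(17): 17−17=0 → a
d(3): 3−17=-14≡12 → m
r(17): 17−17=0 → a
c(2): 2−17=-15≡11 → l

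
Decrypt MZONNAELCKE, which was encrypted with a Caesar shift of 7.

FSHGGTXEVDX

M(12): 12−7=5 → F
Z(25): 25−7=18 → S
O(14): 14−7=7 → H
N(13): 13−7=6 → G
N(13): 13−7=6 → G
A(0): 0−7=-7≡19 → T
E(4): 4−7=-3≡23 → X
L(11): 11−7=4 → E
C(2): 2−7=-5≡21 → V
K(10): 10−7=3 → D
E(4): 4−7=-3≡23 → X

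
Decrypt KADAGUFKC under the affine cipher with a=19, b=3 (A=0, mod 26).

ZTATHFWZP

The inverse of 19 mod 26 is 11, since 19·11=209≡1. Apply D(y)=11·(y−3) mod 26:
K(10): 11·(10−3)=77≡25 → Z
A(0): 11·(0−3)=-33≡19 → T
D(3): 11·(3−3)=0 → A
A(0): 11·(0−3)=-33≡19 → T
G(6): 11·(6−3)=33≡7 → H
U(20): 11·(20−3)=187≡5 → F
F(5): 11·(5−3)=22 → W
K(10): 11·(10−3)=77≡25 → Z
C(2): 11·(2−3)=-11≡15 → P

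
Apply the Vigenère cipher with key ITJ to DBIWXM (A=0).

Repeat the key across the message: ITJITJ
D(3)+I(8): 11 → L
B(1)+T(19): 20 → U
I(8)+J(9): 17 → R
W(22)+I(8): 30≡4 → E
X(23)+T(19): 42≡16 → Q
M(12)+J(9): 21 → V

LUREQV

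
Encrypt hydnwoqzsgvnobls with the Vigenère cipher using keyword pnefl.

Repeat the key across the message: pneflpneflpneflp
h(7)+p(15): 22 → w
y(24)+n(13): 37≡11 → l
d(3)+e(4): 7 → h
n(13)+f(5): 18 → s
w(22)+l(11): 33≡7 → h
o(14)+p(15): 29≡3 → d
q(16)+n(13): 29≡3 → d
z(25)+e(4): 29≡3 → d
s(18)+f(5): 23 → x
g(6)+l(11): 17 → r
v(21)+p(15): 36≡10 → k
n(13)+n(13): 26≡0 → a
o(14)+e(4): 18 → s
b(1)+f(5): 6 → g
l(11)+l(11): 22 → w
s(18)+p(15): 33≡7 → h

wlhshdddxrkasgwh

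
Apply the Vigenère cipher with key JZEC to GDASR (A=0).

Repeat the key across the message: JZECJ
G(6)+J(9): 15 → P
D(3)+Z(25): 28≡2 → C
A(0)+E(4): 4 → E
S(18)+C(2): 20 → U
R(17)+J(9): 26≡0 → A

PCEUA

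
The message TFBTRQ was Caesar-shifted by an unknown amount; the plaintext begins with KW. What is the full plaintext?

KWSKIH

From the crib: T(19)−K(10)=9, so the shift is 9.
Subtract 9 from each ciphertext letter:
T(19): 19−9=10 → K
F(5): 5−9=-4≡22 → W
B(1): 1−9=-8≡18 → S
T(19): 19−9=10 → K
R(17): 17−9=8 → I
Q(16): 16−9=7 → H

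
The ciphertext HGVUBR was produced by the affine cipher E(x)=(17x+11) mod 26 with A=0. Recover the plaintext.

MPWZEI

The inverse of 17 mod 26 is 23, since 17·23=391≡1. Apply D(y)=23·(y−11) mod 26:
H(7): 23·(7−11)=-92≡12 → M
G(6): 23·(6−11)=-115≡15 → P
V(21): 23·(21−11)=230≡22 → W
U(20): 23·(20−11)=207≡25 → Z
B(1): 23·(1−11)=-230≡4 → E
R(17): 23·(17−11)=138≡8 → I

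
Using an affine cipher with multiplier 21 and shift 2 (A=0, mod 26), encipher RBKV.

VXEB

R(17): 21·17+2=359≡21 → V
B(1): 21·1+2=23 → X
K(10): 21·10+2=212≡4 → E
V(21): 21·21+2=443≡1 → B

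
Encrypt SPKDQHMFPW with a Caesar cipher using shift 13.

S(18): 18+13=31≡5 → F
P(15): 15+13=28≡2 → C
K(10): 10+13=23 → X
D(3): 3+13=16 → Q
Q(16): 16+13=29≡3 → D
H(7): 7+13=20 → U
M(12): 12+13=25 → Z
F(5): 5+13=18 → S
P(15): 15+13=28≡2 → C
W(22): 22+13=35≡9 → J

FCXQDUZSCJ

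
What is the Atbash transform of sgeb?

htvy

s(18) → h(7)
g(6) → t(19)
e(4) → v(21)
b(1) → y(24)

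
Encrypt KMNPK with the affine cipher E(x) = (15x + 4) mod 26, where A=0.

YCRVY

K(10): 15·10+4=154≡24 → Y
M(12): 15·12+4=184≡2 → C
N(13): 15·13+4=199≡17 → R
P(15): 15·15+4=229≡21 → V
K(10): 15·10+4=154≡24 → Y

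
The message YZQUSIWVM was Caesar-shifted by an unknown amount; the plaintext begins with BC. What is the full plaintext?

BCTXVLZYP

From the crib: Y(24)−B(1)=23, so the shift is 23.
Subtract 23 from each ciphertext letter:
Y(24): 24−23=1 → B
Z(25): 25−23=2 → C
Q(16): 16−23=-7≡19 → T
U(20): 20−23=-3≡23 → X
S(18): 18−23=-5≡21 → V
I(8): 8−23=-15≡11 → L
W(22): 22−23=-1≡25 → Z
V(21): 21−23=-2≡24 → Y
M(12): 12−23=-11≡15 → P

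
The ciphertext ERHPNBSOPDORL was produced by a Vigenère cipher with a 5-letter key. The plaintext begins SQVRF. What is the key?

MBMYI

Subtract each crib letter from the matching ciphertext letter (mod 26):
E(4)−S(18)=-14≡12 → M
R(17)−Q(16)=1 → B
H(7)−V(21)=-14≡12 → M
P(15)−R(17)=-2≡24 → Y
N(13)−F(5)=8 → I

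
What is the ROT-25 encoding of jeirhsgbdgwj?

j(9): 9+25=34≡8 → i
e(4): 4+25=29≡3 → d
i(8): 8+25=33≡7 → h
r(17): 17+25=42≡16 → q
h(7): 7+25=32≡6 → g
s(18): 18+25=43≡17 → r
g(6): 6+25=31≡5 → f
b(1): 1+25=26≡0 → a
d(3): 3+25=28≡2 → c
g(6): 6+25=31≡5 → f
w(22): 22+25=47≡21 → v
j(9): 9+25=34≡8 → i

idhqgrfacfvi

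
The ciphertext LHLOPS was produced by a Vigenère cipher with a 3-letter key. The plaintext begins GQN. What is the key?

FRY

Subtract each crib letter from the matching ciphertext letter (mod 26):
L(11)−G(6)=5 → F
H(7)−Q(16)=-9≡17 → R
L(11)−N(13)=-2≡24 → Y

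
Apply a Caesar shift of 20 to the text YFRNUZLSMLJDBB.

Y(24): 24+20=44≡18 → S
F(5): 5+20=25 → Z
R(17): 17+20=37≡11 → L
N(13): 13+20=33≡7 → H
U(20): 20+20=40≡14 → O
Z(25): 25+20=45≡19 → T
L(11): 11+20=31≡5 → F
S(18): 18+20=38≡12 → M
M(12): 12+20=32≡6 → G
L(11): 11+20=31≡5 → F
J(9): 9+20=29≡3 → D
D(3): 3+20=23 → X
B(1): 1+20=21 → V
B(1): 1+20=21 → V

SZLHOTFMGFDXVV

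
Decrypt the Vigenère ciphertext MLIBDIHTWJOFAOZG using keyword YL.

OAKQFXJIYYQUCDBV

Repeat the key across the ciphertext: YLYLYLYLYLYLYLYL
M(12)−Y(24): -12≡14 → O
L(11)−L(11): 0 → A
I(8)−Y(24): -16≡10 → K
B(1)−L(11): -10≡16 → Q
D(3)−Y(24): -21≡5 → F
I(8)−L(11): -3≡23 → X
H(7)−Y(24): -17≡9 → J
T(19)−L(11): 8 → I
W(22)−Y(24): -2≡24 → Y
J(9)−L(11): -2≡24 → Y
O(14)−Y(24): -10≡16 → Q
F(5)−L(11): -6≡20 → U
A(0)−Y(24): -24≡2 → C
O(14)−L(11): 3 → D
Z(25)−Y(24): 1 → B
G(6)−L(11): -5≡21 → V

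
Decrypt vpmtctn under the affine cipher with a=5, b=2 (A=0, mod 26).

The inverse of 5 mod 26 is 21, since 5·21=105≡1. Apply D(y)=21·(y−2) mod 26:
v(21): 21·(21−2)=399≡9 → j
p(15): 21·(15−2)=273≡13 → n
m(12): 21·(12−2)=210≡2 → c
t(19): 21·(19−2)=357≡19 → t
c(2): 21·(2−2)=0 → a
t(19): 21·(19−2)=357≡19 → t
n(13): 21·(13−2)=231≡23 → x

jnctatx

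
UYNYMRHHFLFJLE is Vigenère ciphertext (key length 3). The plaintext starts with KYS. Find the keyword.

KAV

Subtract each crib letter from the matching ciphertext letter (mod 26):
U(20)−K(10)=10 → K
Y(24)−Y(24)=0 → A
N(13)−S(18)=-5≡21 → V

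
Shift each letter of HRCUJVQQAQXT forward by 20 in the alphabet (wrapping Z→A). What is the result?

H(7): 7+20=27≡1 → B
R(17): 17+20=37≡11 → L
C(2): 2+20=22 → W
U(20): 20+20=40≡14 → O
J(9): 9+20=29≡3 → D
V(21): 21+20=41≡15 → P
Q(16): 16+20=36≡10 → K
Q(16): 16+20=36≡10 → K
A(0): 0+20=20 → U
Q(16): 16+20=36≡10 → K
X(23): 23+20=43≡17 → R
T(19): 19+20=39≡13 → N

BLWODPKKUKRN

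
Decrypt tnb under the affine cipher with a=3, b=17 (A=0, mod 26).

sqm

The inverse of 3 mod 26 is 9, since 3·9=27≡1. Apply D(y)=9·(y−17) mod 26:
t(19): 9·(19−17)=18 → s
n(13): 9·(13−17)=-36≡16 → q
b(1): 9·(1−17)=-144≡12 → m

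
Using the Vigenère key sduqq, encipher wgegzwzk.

ojywpoce

Repeat the key across the message: sduqqsdu
w(22)+s(18): 40≡14 → o
g(6)+d(3): 9 → j
e(4)+u(20): 24 → y
g(6)+q(16): 22 → w
z(25)+q(16): 41≡15 → p
w(22)+s(18): 40≡14 → o
z(25)+d(3): 28≡2 → c
k(10)+u(20): 30≡4 → e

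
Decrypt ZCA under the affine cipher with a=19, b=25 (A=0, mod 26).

AHL

The inverse of 19 mod 26 is 11, since 19·11=209≡1. Apply D(y)=11·(y−25) mod 26:
Z(25): 11·(25−25)=0 → A
C(2): 11·(2−25)=-253≡7 → H
A(0): 11·(0−25)=-275≡11 → L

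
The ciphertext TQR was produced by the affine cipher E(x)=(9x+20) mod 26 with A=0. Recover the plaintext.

XOR

The inverse of 9 mod 26 is 3, since 9·3=27≡1. Apply D(y)=3·(y−20) mod 26:
T(19): 3·(19−20)=-3≡23 → X
Q(16): 3·(16−20)=-12≡14 → O
R(17): 3·(17−20)=-9≡17 → R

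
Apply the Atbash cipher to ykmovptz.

bpnlekga

y(24) → b(1)
k(10) → p(15)
m(12) → n(13)
o(14) → l(11)
v(21) → e(4)
p(15) → k(10)
t(19) → g(6)
z(25) → a(0)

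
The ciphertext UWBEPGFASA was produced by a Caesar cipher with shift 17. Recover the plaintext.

U(20): 20−17=3 → D
W(22): 22−17=5 → F
B(1): 1−17=-16≡10 → K
E(4): 4−17=-13≡13 → N
P(15): 15−17=-2≡24 → Y
G(6): 6−17=-11≡15 → P
F(5): 5−17=-12≡14 → O
A(0): 0−17=-17≡9 → J
S(18): 18−17=1 → B
A(0): 0−17=-17≡9 → J

DFKNYPOJBJ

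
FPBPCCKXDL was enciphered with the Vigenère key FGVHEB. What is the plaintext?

Repeat the key across the ciphertext: FGVHEBFGVH
F(5)−F(5): 0 → A
P(15)−G(6): 9 → J
B(1)−V(21): -20≡6 → G
P(15)−H(7): 8 → I
C(2)−E(4): -2≡24 → Y
C(2)−B(1): 1 → B
K(10)−F(5): 5 → F
X(23)−G(6): 17 → R
D(3)−V(21): -18≡8 → I
L(11)−H(7): 4 → E

AJGIYBFRIE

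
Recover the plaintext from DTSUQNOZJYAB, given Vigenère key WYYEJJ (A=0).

HVUQHESBLURS

Repeat the key across the ciphertext: WYYEJJWYYEJJ
D(3)−W(22): -19≡7 → H
T(19)−Y(24): -5≡21 → V
S(18)−Y(24): -6≡20 → U
U(20)−E(4): 16 → Q
Q(16)−J(9): 7 → H
N(13)−J(9): 4 → E
O(14)−W(22): -8≡18 → S
Z(25)−Y(24): 1 → B
J(9)−Y(24): -15≡11 → L
Y(24)−E(4): 20 → U
A(0)−J(9): -9≡17 → R
B(1)−J(9): -8≡18 → S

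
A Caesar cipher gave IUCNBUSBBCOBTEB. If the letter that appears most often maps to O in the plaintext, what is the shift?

The most frequent ciphertext letter is B (appears 5 times).
B is position 1; O is position 14.
Shift = -13≡13.

13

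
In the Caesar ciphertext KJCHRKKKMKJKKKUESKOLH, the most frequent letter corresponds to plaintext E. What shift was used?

The most frequent ciphertext letter is K (appears 9 times).
K is position 10; E is position 4.
Shift = 6.

6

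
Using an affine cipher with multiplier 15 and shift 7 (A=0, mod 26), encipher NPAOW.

N(13): 15·13+7=202≡20 → U
P(15): 15·15+7=232≡24 → Y
A(0): 15·0+7=7 → H
O(14): 15·14+7=217≡9 → J
W(22): 15·22+7=337≡25 → Z

UYHJZ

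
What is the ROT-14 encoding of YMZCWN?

Y(24): 24+14=38≡12 → M
M(12): 12+14=26≡0 → A
Z(25): 25+14=39≡13 → N
C(2): 2+14=16 → Q
W(22): 22+14=36≡10 → K
N(13): 13+14=27≡1 → B

MANQKB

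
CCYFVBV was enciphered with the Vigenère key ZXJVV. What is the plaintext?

Repeat the key across the ciphertext: ZXJVVZX
C(2)−Z(25): -23≡3 → D
C(2)−X(23): -21≡5 → F
Y(24)−J(9): 15 → P
F(5)−V(21): -16≡10 → K
V(21)−V(21): 0 → A
B(1)−Z(25): -24≡2 → C
V(21)−X(23): -2≡24 → Y

DFPKACY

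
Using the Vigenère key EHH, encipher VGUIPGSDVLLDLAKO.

ZNBMWNWKCPSKPHRS

Repeat the key across the message: EHHEHHEHHEHHEHHE
V(21)+E(4): 25 → Z
G(6)+H(7): 13 → N
U(20)+H(7): 27≡1 → B
I(8)+E(4): 12 → M
P(15)+H(7): 22 → W
G(6)+H(7): 13 → N
S(18)+E(4): 22 → W
D(3)+H(7): 10 → K
V(21)+H(7): 28≡2 → C
L(11)+E(4): 15 → P
L(11)+H(7): 18 → S
D(3)+H(7): 10 → K
L(11)+E(4): 15 → P
A(0)+H(7): 7 → H
K(10)+H(7): 17 → R
O(14)+E(4): 18 → S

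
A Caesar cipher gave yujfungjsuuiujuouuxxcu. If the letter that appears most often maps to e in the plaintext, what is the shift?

16

The most frequent ciphertext letter is u (appears 9 times).
u is position 20; e is position 4.
Shift = 16.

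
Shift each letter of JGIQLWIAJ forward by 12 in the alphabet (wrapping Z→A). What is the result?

VSUCXIUMV

J(9): 9+12=21 → V
G(6): 6+12=18 → S
I(8): 8+12=20 → U
Q(16): 16+12=28≡2 → C
L(11): 11+12=23 → X
W(22): 22+12=34≡8 → I
I(8): 8+12=20 → U
A(0): 0+12=12 → M
J(9): 9+12=21 → V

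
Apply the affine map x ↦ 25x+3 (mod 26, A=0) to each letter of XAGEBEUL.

X(23): 25·23+3=578≡6 → G
A(0): 25·0+3=3 → D
G(6): 25·6+3=153≡23 → X
E(4): 25·4+3=103≡25 → Z
B(1): 25·1+3=28≡2 → C
E(4): 25·4+3=103≡25 → Z
U(20): 25·20+3=503≡9 → J
L(11): 25·11+3=278≡18 → S

GDXZCZJS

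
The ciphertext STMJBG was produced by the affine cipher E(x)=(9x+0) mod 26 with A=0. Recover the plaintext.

The inverse of 9 mod 26 is 3, since 9·3=27≡1. Apply D(y)=3·(y−0) mod 26:
S(18): 3·(18−0)=54≡2 → C
T(19): 3·(19−0)=57≡5 → F
M(12): 3·(12−0)=36≡10 → K
J(9): 3·(9−0)=27≡1 → B
B(1): 3·(1−0)=3 → D
G(6): 3·(6−0)=18 → S

CFKBDS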